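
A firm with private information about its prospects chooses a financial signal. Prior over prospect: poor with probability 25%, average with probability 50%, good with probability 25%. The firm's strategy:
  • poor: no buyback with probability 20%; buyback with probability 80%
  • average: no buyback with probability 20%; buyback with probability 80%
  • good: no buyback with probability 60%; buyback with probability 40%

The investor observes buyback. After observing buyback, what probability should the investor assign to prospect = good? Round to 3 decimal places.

Apply Bayes' rule using the sender's strategy as the likelihood.
P(buyback) = 0.25·0.8 + 0.5·0.8 + 0.25·0.4 = 0.7
P(good | buyback) = (0.25·0.4) / 0.7 = 0.1 / 0.7 = 0.142857

0.143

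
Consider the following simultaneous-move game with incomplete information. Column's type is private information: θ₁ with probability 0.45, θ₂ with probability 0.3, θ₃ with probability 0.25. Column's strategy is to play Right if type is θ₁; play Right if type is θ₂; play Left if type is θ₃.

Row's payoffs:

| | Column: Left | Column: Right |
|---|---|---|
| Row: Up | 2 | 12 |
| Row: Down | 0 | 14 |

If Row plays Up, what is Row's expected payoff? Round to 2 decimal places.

9.50

E[Up] = 0.45·12 + 0.3·12 + 0.25·2 = 5.4 + 3.6 + 0.5 = 9.5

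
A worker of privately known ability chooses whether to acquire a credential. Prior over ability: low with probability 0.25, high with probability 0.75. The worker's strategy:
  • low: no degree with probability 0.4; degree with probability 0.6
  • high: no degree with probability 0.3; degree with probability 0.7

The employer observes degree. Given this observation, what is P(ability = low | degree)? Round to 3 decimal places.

0.222

Apply Bayes' rule using the sender's strategy as the likelihood.
P(degree) = 0.25·0.6 + 0.75·0.7 = 0.675
P(low | degree) = (0.25·0.6) / 0.675 = 0.15 / 0.675 = 0.222222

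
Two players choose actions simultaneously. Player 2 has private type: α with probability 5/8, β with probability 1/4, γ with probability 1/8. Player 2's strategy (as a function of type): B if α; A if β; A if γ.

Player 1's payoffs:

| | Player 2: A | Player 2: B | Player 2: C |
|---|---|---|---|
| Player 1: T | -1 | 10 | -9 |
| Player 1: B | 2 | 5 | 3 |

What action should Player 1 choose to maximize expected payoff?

T

E[T] = 5/8·(10) + 1/4·(-1) + 1/8·(-1) = 47/8
E[B] = 5/8·(5) + 1/4·(2) + 1/8·(2) = 31/8
Best response: T (47/8 is the largest).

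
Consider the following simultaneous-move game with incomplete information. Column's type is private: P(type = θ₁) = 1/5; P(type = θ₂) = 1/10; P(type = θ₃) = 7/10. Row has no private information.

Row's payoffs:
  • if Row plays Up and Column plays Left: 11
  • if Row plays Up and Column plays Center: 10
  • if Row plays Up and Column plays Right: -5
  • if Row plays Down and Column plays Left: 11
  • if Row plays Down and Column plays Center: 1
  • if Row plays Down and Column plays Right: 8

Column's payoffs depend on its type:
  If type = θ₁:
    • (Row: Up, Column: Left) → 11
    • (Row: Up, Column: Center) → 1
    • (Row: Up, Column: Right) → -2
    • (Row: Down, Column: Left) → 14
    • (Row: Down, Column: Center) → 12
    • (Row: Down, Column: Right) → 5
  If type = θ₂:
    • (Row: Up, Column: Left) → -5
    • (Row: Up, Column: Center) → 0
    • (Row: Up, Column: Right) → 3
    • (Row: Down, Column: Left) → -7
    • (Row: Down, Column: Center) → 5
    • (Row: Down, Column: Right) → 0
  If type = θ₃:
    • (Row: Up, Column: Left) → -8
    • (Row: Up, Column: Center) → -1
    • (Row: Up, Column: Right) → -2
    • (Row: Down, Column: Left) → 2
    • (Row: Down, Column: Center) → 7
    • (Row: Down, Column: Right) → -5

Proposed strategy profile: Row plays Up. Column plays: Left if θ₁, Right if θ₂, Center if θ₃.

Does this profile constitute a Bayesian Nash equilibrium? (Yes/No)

A profile is a BNE iff every type of every player is best-responding given beliefs about the other side.
Row plays Up: E[Up] = 1/5·(11) + 1/10·(-5) + 7/10·(10) = 87/10; E[Down] = 37/10. Best-responding. ✓
Column (type θ₁), facing Up: Left gives 11, Center gives 1, Right gives -2. Proposed Left is best. ✓
Column (type θ₂), facing Up: Left gives -5, Center gives 0, Right gives 3. Proposed Right is best. ✓
Column (type θ₃), facing Up: Left gives -8, Center gives -1, Right gives -2. Proposed Center is best. ✓

Yes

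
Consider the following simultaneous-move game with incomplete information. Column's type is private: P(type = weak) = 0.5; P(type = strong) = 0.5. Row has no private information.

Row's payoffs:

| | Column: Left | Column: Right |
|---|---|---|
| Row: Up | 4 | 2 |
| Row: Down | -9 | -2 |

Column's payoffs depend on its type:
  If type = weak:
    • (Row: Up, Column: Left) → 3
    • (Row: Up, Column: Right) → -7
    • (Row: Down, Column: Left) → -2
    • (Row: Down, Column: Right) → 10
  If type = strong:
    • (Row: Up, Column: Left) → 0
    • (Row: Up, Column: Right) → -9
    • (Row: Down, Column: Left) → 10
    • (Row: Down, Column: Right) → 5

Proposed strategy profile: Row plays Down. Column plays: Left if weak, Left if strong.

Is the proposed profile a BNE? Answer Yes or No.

No

A profile is a BNE iff every type of every player is best-responding given beliefs about the other side.
Row plays Down: E[Down] = 0.5·(-9) + 0.5·(-9) = -9; E[Up] = 4. Not best-responding. ✗
Column (type weak), facing Down: Left gives -2, Right gives 10. Proposed Left is not best — profitable deviation exists. ✗
Column (type strong), facing Down: Left gives 10, Right gives 5. Proposed Left is best. ✓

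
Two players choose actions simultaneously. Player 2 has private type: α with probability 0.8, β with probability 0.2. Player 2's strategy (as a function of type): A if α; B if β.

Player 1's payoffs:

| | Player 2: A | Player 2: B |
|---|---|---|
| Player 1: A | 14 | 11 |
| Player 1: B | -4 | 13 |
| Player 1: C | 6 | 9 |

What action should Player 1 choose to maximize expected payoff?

Compute Player 1's expected payoff for each action, taking the expectation over Player 2's type.
E[A] = 0.8·(14) + 0.2·(11) = 13.4
E[B] = 0.8·(-4) + 0.2·(13) = -0.6
E[C] = 0.8·(6) + 0.2·(9) = 6.6
Best response: A (13.4 is the largest).

A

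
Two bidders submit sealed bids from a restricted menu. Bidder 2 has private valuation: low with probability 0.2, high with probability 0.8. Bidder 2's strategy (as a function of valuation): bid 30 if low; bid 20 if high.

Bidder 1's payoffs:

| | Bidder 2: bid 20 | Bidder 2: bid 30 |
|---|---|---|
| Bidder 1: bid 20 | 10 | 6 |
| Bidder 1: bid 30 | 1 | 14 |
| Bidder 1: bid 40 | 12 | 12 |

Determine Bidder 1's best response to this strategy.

E[bid 20] = 0.2·(6) + 0.8·(10) = 9.2
E[bid 30] = 0.2·(14) + 0.8·(1) = 3.6
E[bid 40] = 0.2·(12) + 0.8·(12) = 12
Best response: bid 40 (12 is the largest).

bid 40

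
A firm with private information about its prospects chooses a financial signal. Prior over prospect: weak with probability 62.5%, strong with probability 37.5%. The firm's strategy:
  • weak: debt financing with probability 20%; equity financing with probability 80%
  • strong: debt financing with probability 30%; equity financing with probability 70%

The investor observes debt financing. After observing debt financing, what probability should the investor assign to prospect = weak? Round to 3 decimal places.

0.526

P(debt financing) = 0.625·0.2 + 0.375·0.3 = 0.2375
P(weak | debt financing) = (0.625·0.2) / 0.2375 = 0.125 / 0.2375 = 0.526316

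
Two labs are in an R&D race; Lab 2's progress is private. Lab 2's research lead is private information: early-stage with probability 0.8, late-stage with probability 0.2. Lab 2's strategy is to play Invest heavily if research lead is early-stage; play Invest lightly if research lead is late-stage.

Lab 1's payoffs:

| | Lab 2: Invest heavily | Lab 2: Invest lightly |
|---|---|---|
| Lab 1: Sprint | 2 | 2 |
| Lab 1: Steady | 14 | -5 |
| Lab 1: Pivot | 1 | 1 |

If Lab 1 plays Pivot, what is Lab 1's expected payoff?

1

Take the expectation over Lab 2's research lead, weighting each type's action by its prior probability.
E[Pivot] = 0.8·1 + 0.2·1 = 0.8 + 0.2 = 1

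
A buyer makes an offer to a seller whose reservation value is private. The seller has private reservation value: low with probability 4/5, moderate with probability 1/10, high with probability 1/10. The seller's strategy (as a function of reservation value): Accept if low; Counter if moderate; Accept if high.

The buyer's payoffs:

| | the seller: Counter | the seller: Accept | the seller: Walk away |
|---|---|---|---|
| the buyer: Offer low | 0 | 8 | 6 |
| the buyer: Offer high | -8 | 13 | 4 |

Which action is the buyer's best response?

Offer high

Compute the buyer's expected payoff for each action, taking the expectation over the seller's type.
E[Offer low] = 4/5·(8) + 1/10·(0) + 1/10·(8) = 36/5
E[Offer high] = 4/5·(13) + 1/10·(-8) + 1/10·(13) = 109/10
Best response: Offer high (109/10 is the largest).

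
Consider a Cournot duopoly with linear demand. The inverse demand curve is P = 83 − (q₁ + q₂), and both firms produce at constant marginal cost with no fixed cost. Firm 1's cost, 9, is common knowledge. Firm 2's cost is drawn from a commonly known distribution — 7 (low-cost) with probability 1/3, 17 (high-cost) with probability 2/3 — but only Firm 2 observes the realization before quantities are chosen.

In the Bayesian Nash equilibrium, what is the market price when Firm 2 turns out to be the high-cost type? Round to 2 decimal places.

36.89

Firm 2 with cost c maximizes (83 − (q₁+q₂) − c)·q₂, giving q₂(c) = (83 − c − q₁)/2.
E[c₂] = 1/3·7 + 2/3·17 = 13.6667
Firm 1's FOC against E[q₂] yields q₁ = (83 − 2·9 + E[c₂])/3 = (83 − 18 + 13.6667)/3 = 26.2222.
q₂(high-cost) = 19.8889, so P = 83 − (26.2222 + 19.8889) = 36.8889.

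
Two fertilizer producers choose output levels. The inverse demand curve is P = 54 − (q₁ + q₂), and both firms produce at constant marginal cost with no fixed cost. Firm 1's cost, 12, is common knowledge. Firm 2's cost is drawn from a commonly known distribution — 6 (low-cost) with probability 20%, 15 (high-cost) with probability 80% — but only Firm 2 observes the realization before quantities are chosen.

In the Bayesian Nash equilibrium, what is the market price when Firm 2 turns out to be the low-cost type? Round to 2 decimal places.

Firm 2 with cost c maximizes (54 − (q₁+q₂) − c)·q₂, giving q₂(c) = (54 − c − q₁)/2.
E[c₂] = 0.2·6 + 0.8·15 = 13.2
Firm 1's FOC against E[q₂] yields q₁ = (54 − 2·12 + E[c₂])/3 = (54 − 24 + 13.2)/3 = 14.4.
q₂(low-cost) = 16.8, so P = 54 − (14.4 + 16.8) = 22.8.

22.80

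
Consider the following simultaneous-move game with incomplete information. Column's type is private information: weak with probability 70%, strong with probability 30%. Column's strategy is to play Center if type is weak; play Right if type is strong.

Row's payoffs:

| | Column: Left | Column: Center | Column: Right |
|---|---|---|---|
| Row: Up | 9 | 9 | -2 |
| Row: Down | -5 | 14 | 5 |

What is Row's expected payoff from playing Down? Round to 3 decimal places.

11.300

Take the expectation over Column's type, weighting each type's action by its prior probability.
E[Down] = 0.7·14 + 0.3·5 = 9.8 + 1.5 = 11.3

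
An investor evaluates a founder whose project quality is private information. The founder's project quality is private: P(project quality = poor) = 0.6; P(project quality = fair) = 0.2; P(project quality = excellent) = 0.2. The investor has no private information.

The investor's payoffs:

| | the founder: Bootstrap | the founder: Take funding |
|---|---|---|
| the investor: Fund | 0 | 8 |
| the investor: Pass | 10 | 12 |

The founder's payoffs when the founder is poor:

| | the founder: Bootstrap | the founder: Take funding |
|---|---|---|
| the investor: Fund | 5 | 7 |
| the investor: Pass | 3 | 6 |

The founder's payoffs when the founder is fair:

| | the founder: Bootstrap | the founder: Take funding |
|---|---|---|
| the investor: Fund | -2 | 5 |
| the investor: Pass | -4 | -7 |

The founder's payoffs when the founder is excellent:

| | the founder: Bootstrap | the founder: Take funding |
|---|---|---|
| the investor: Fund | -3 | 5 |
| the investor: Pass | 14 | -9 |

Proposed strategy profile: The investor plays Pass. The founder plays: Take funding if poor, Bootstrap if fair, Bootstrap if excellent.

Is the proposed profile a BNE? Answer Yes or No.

Yes

The investor plays Pass: E[Pass] = 0.6·(12) + 0.2·(10) + 0.2·(10) = 11.2; E[Fund] = 4.8. Best-responding. ✓
The founder (project quality poor), facing Pass: Bootstrap gives 3, Take funding gives 6. Proposed Take funding is best. ✓
The founder (project quality fair), facing Pass: Bootstrap gives -4, Take funding gives -7. Proposed Bootstrap is best. ✓
The founder (project quality excellent), facing Pass: Bootstrap gives 14, Take funding gives -9. Proposed Bootstrap is best. ✓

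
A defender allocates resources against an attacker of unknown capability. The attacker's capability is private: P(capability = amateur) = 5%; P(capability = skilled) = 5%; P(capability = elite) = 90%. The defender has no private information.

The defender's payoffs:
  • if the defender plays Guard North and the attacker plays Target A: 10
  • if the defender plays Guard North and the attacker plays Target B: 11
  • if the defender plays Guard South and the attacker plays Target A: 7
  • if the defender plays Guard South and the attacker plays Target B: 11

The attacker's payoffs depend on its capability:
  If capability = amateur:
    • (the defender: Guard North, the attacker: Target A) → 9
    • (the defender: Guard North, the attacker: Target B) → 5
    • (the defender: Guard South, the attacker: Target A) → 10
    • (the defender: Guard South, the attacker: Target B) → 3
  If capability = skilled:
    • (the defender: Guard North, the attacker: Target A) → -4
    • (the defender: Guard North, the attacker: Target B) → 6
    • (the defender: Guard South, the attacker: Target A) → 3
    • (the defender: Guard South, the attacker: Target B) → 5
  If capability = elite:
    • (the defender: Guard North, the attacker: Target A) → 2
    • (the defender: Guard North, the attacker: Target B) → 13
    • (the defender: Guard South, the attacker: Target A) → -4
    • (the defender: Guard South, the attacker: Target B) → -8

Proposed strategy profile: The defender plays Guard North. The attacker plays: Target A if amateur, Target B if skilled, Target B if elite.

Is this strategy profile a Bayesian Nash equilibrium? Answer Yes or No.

Yes

The defender plays Guard North: E[Guard North] = 0.05·(10) + 0.05·(11) + 0.9·(11) = 10.95; E[Guard South] = 10.8. Best-responding. ✓
The attacker (capability amateur), facing Guard North: Target A gives 9, Target B gives 5. Proposed Target A is best. ✓
The attacker (capability skilled), facing Guard North: Target A gives -4, Target B gives 6. Proposed Target B is best. ✓
The attacker (capability elite), facing Guard North: Target A gives 2, Target B gives 13. Proposed Target B is best. ✓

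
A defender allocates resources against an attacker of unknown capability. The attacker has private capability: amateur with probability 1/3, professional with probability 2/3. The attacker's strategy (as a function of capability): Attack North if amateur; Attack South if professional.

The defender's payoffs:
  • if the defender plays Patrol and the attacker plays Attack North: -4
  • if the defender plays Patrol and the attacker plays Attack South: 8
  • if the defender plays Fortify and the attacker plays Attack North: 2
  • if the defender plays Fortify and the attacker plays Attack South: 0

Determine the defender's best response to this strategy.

E[Patrol] = 1/3·(-4) + 2/3·(8) = 4
E[Fortify] = 1/3·(2) + 2/3·(0) = 2/3
Best response: Patrol (4 is the largest).

Patrol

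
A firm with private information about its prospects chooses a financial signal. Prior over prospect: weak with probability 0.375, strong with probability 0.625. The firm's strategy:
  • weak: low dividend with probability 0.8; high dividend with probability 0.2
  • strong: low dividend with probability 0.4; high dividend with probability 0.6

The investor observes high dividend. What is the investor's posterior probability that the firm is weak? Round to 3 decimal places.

Apply Bayes' rule using the sender's strategy as the likelihood.
P(high dividend) = 0.375·0.2 + 0.625·0.6 = 0.45
P(weak | high dividend) = (0.375·0.2) / 0.45 = 0.075 / 0.45 = 0.166667

0.167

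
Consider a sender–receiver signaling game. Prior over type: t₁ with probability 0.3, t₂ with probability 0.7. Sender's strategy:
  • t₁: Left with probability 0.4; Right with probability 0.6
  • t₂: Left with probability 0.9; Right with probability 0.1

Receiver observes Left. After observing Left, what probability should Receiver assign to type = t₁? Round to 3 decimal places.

0.160

Apply Bayes' rule using the sender's strategy as the likelihood.
P(Left) = 0.3·0.4 + 0.7·0.9 = 0.75
P(t₁ | Left) = (0.3·0.4) / 0.75 = 0.12 / 0.75 = 0.16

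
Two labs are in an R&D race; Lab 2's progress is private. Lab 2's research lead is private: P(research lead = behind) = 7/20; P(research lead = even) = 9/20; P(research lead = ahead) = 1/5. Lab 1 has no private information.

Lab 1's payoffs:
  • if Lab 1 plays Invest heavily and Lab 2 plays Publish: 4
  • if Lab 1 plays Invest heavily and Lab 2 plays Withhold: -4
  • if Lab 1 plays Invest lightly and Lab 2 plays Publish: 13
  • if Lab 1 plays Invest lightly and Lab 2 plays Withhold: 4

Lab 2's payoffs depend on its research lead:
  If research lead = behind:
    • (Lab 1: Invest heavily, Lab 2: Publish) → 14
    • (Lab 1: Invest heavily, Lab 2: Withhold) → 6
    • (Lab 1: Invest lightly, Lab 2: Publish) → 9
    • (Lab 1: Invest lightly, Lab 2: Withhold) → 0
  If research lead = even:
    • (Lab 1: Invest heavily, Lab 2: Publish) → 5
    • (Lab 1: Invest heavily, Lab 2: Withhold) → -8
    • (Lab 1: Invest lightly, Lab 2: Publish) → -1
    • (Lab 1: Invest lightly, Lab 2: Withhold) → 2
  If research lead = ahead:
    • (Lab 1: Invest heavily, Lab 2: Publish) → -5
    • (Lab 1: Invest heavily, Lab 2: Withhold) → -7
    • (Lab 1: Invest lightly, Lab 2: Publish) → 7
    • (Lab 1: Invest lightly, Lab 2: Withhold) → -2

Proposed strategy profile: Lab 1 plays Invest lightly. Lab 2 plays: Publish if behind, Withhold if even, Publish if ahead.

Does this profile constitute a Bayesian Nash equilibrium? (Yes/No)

Yes

A profile is a BNE iff every type of every player is best-responding given beliefs about the other side.
Lab 1 plays Invest lightly: E[Invest lightly] = 7/20·(13) + 9/20·(4) + 1/5·(13) = 179/20; E[Invest heavily] = 2/5. Best-responding. ✓
Lab 2 (research lead behind), facing Invest lightly: Publish gives 9, Withhold gives 0. Proposed Publish is best. ✓
Lab 2 (research lead even), facing Invest lightly: Publish gives -1, Withhold gives 2. Proposed Withhold is best. ✓
Lab 2 (research lead ahead), facing Invest lightly: Publish gives 7, Withhold gives -2. Proposed Publish is best. ✓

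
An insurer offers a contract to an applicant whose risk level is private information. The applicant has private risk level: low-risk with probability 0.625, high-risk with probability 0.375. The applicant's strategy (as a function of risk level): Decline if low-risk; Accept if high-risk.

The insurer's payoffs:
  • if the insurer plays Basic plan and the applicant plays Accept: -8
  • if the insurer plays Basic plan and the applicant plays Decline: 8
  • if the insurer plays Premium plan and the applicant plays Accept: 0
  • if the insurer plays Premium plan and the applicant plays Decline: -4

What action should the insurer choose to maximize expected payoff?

Compute the insurer's expected payoff for each action, taking the expectation over the applicant's type.
E[Basic plan] = 0.625·(8) + 0.375·(-8) = 2
E[Premium plan] = 0.625·(-4) + 0.375·(0) = -2.5
Best response: Basic plan (2 is the largest).

Basic plan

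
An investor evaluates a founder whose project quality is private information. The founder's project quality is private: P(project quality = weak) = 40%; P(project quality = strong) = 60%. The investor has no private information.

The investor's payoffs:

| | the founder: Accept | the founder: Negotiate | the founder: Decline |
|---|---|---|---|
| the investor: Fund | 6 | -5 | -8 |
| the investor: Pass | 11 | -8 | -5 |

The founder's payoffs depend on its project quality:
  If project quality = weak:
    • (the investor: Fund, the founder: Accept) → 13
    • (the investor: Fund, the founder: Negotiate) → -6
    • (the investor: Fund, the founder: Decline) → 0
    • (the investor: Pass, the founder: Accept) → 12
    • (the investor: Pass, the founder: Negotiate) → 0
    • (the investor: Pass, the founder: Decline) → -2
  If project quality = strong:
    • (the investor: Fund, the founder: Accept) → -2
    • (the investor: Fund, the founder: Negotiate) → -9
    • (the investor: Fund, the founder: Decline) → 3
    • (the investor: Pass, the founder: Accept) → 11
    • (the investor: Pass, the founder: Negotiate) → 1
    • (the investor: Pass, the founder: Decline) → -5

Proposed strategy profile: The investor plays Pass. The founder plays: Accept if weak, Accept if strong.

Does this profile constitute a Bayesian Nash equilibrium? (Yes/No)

Yes

The investor plays Pass: E[Pass] = 0.4·(11) + 0.6·(11) = 11; E[Fund] = 6. Best-responding. ✓
The founder (project quality weak), facing Pass: Accept gives 12, Negotiate gives 0, Decline gives -2. Proposed Accept is best. ✓
The founder (project quality strong), facing Pass: Accept gives 11, Negotiate gives 1, Decline gives -5. Proposed Accept is best. ✓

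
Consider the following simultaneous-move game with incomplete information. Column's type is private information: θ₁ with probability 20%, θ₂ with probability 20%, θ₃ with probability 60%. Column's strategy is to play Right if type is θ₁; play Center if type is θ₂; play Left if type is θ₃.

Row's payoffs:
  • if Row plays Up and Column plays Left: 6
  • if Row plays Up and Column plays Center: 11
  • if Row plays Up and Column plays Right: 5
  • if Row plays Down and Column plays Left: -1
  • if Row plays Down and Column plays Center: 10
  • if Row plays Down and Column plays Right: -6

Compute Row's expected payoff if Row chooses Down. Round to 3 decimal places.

Take the expectation over Column's type, weighting each type's action by its prior probability.
E[Down] = 0.2·(-6) + 0.2·10 + 0.6·(-1) = (-1.2) + 2 + (-0.6) = 0.2

0.200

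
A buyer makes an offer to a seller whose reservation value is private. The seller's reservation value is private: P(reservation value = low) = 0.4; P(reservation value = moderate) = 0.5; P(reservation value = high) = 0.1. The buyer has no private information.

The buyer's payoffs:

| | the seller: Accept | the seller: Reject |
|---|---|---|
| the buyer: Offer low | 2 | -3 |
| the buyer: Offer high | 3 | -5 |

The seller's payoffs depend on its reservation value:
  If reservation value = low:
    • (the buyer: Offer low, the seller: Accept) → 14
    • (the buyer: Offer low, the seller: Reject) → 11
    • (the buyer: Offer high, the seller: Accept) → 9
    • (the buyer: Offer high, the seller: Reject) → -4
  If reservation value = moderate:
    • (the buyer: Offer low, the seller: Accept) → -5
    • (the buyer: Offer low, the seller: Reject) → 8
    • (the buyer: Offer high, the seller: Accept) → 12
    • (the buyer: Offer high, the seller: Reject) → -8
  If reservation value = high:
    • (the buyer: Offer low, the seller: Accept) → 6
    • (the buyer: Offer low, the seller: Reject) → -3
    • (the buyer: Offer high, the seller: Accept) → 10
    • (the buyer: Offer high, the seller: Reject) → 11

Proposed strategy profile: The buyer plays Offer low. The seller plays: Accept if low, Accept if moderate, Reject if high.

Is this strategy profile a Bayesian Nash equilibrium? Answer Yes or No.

No

The buyer plays Offer low: E[Offer low] = 0.4·(2) + 0.5·(2) + 0.1·(-3) = 1.5; E[Offer high] = 2.2. Not best-responding. ✗
The seller (reservation value low), facing Offer low: Accept gives 14, Reject gives 11. Proposed Accept is best. ✓
The seller (reservation value moderate), facing Offer low: Accept gives -5, Reject gives 8. Proposed Accept is not best — profitable deviation exists. ✗
The seller (reservation value high), facing Offer low: Accept gives 6, Reject gives -3. Proposed Reject is not best — profitable deviation exists. ✗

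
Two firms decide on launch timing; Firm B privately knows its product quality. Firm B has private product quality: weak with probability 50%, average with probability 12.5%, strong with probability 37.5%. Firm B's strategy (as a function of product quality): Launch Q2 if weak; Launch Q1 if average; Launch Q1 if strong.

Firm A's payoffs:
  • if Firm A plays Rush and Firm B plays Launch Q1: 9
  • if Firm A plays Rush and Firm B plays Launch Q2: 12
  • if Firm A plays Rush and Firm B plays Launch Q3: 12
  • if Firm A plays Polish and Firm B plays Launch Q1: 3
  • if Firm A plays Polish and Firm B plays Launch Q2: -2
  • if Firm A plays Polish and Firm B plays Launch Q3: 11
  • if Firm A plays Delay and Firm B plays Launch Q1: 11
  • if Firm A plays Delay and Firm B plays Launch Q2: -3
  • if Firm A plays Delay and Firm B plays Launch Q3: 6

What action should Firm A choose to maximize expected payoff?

Rush

Compute Firm A's expected payoff for each action, taking the expectation over Firm B's type.
E[Rush] = 0.5·(12) + 0.125·(9) + 0.375·(9) = 10.5
E[Polish] = 0.5·(-2) + 0.125·(3) + 0.375·(3) = 0.5
E[Delay] = 0.5·(-3) + 0.125·(11) + 0.375·(11) = 4
Best response: Rush (10.5 is the largest).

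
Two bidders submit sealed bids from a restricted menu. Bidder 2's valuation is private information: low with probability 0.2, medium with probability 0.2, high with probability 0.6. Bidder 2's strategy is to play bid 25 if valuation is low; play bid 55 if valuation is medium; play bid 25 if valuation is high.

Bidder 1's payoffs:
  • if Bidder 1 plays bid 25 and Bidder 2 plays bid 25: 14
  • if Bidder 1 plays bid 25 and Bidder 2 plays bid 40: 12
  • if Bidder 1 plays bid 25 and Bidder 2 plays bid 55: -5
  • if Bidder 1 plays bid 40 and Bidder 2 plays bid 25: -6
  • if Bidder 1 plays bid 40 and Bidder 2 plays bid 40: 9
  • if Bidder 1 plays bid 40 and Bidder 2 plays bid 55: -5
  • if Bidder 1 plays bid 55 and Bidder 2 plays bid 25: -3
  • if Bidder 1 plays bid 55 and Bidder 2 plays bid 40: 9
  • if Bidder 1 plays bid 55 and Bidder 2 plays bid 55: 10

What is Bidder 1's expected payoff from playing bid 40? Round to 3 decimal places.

-5.800

Take the expectation over Bidder 2's valuation, weighting each type's action by its prior probability.
E[bid 40] = 0.2·(-6) + 0.2·(-5) + 0.6·(-6) = (-1.2) + (-1) + (-3.6) = -5.8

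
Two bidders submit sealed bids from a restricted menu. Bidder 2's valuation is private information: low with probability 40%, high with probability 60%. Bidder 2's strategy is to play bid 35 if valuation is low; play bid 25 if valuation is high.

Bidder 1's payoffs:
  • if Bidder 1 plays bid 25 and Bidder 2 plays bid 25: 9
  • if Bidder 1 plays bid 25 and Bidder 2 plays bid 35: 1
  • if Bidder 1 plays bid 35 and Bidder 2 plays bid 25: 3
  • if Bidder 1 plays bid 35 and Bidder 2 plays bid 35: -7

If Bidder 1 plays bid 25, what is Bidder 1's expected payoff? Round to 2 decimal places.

5.80

E[bid 25] = 0.4·1 + 0.6·9 = 0.4 + 5.4 = 5.8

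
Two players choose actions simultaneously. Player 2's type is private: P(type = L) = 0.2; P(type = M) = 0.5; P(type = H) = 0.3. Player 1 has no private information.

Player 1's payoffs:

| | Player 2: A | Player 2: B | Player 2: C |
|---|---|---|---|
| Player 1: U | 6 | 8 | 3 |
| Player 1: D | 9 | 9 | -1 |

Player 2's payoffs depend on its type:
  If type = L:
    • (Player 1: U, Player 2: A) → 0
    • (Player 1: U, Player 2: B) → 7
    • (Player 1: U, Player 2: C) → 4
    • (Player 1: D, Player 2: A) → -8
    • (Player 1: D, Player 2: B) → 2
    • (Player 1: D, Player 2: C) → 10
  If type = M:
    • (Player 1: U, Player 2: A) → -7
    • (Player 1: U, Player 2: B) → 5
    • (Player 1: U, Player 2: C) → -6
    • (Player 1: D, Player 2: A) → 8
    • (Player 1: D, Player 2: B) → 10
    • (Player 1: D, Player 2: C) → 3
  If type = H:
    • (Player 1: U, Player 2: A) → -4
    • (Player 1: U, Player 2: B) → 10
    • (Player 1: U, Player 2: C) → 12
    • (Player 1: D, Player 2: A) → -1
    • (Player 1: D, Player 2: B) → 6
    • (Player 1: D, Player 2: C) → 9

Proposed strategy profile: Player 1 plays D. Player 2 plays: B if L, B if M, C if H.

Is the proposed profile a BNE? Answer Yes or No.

No

A profile is a BNE iff every type of every player is best-responding given beliefs about the other side.
Player 1 plays D: E[D] = 0.2·(9) + 0.5·(9) + 0.3·(-1) = 6; E[U] = 6.5. Not best-responding. ✗
Player 2 (type L), facing D: A gives -8, B gives 2, C gives 10. Proposed B is not best — profitable deviation exists. ✗
Player 2 (type M), facing D: A gives 8, B gives 10, C gives 3. Proposed B is best. ✓
Player 2 (type H), facing D: A gives -1, B gives 6, C gives 9. Proposed C is best. ✓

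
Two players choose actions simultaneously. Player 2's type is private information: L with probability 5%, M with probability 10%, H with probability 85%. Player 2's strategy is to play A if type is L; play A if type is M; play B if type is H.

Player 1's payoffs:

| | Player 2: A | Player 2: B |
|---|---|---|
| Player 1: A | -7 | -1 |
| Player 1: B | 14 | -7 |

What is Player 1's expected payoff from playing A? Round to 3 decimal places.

E[A] = 0.05·(-7) + 0.1·(-7) + 0.85·(-1) = (-0.35) + (-0.7) + (-0.85) = -1.9

-1.900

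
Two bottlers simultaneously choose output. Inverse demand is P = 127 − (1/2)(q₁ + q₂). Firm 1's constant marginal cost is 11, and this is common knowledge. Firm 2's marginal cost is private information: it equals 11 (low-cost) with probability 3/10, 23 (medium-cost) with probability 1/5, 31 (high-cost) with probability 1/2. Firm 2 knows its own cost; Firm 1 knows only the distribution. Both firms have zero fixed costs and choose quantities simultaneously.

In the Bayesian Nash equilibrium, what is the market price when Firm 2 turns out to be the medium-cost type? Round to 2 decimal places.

Type-c best response for Firm 2: q₂(c) = (127 − c) − q₁/2.
Firm 1 maximizes expected profit; its first-order condition is 127 − q₁ − (1/2)E[q₂] − 11 = 0.
Substituting E[q₂] and solving: E[c₂] = 23.4, so q₁ = (127 − 2·11 + 23.4)/(3/2) = 85.6.
q₂(medium-cost) = 61.2, so P = 127 − (1/2)·(85.6 + 61.2) = 53.6.

53.60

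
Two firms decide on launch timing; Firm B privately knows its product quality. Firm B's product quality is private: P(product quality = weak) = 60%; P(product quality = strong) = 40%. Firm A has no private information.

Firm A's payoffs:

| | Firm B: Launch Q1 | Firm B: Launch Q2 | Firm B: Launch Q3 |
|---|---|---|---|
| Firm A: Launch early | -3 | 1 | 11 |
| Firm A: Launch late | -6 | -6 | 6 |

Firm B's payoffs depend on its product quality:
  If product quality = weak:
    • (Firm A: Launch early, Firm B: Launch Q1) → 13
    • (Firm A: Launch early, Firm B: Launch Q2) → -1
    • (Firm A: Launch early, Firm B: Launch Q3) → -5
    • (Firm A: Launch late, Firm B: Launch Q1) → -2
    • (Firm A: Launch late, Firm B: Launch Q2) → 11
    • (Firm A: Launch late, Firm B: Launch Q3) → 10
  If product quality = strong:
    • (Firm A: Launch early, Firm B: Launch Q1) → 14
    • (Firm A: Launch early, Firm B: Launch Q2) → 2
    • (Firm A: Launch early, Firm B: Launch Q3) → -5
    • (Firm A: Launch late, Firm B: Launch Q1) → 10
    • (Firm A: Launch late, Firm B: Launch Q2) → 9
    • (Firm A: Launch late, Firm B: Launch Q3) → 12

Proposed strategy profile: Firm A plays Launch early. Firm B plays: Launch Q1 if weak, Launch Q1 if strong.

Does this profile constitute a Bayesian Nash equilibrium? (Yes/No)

Yes

A profile is a BNE iff every type of every player is best-responding given beliefs about the other side.
Firm A plays Launch early: E[Launch early] = 0.6·(-3) + 0.4·(-3) = -3; E[Launch late] = -6. Best-responding. ✓
Firm B (product quality weak), facing Launch early: Launch Q1 gives 13, Launch Q2 gives -1, Launch Q3 gives -5. Proposed Launch Q1 is best. ✓
Firm B (product quality strong), facing Launch early: Launch Q1 gives 14, Launch Q2 gives 2, Launch Q3 gives -5. Proposed Launch Q1 is best. ✓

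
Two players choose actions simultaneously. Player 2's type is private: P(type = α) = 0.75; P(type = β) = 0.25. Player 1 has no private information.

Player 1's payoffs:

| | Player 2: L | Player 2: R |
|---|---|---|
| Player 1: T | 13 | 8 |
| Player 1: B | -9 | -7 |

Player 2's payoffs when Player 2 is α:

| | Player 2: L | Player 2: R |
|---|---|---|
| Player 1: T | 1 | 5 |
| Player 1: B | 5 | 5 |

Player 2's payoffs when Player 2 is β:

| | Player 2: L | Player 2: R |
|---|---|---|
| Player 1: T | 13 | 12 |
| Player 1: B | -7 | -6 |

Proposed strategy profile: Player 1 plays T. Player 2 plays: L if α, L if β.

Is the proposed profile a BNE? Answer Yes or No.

No

Player 1 plays T: E[T] = 0.75·(13) + 0.25·(13) = 13; E[B] = -9. Best-responding. ✓
Player 2 (type α), facing T: L gives 1, R gives 5. Proposed L is not best — profitable deviation exists. ✗
Player 2 (type β), facing T: L gives 13, R gives 12. Proposed L is best. ✓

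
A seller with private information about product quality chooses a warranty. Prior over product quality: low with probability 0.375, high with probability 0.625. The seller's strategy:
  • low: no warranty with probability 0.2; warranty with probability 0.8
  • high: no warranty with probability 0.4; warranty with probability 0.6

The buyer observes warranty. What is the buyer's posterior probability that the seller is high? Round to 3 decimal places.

P(warranty) = 0.375·0.8 + 0.625·0.6 = 0.675
P(high | warranty) = (0.625·0.6) / 0.675 = 0.375 / 0.675 = 0.555556

0.556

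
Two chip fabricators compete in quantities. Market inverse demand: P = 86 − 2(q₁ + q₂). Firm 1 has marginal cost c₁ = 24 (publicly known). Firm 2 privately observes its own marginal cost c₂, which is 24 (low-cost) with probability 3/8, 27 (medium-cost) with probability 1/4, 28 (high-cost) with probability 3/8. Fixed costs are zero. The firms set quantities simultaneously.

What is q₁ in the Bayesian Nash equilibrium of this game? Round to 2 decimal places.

10.71

Firm 2 with cost c maximizes (86 − 2(q₁+q₂) − c)·q₂, giving q₂(c) = (86 − c − 2q₁)/4.
E[c₂] = 3/8·24 + 1/4·27 + 3/8·28 = 26.25
Firm 1's FOC against E[q₂] yields q₁ = (86 − 2·24 + E[c₂])/6 = (86 − 48 + 26.25)/6 = 10.7083.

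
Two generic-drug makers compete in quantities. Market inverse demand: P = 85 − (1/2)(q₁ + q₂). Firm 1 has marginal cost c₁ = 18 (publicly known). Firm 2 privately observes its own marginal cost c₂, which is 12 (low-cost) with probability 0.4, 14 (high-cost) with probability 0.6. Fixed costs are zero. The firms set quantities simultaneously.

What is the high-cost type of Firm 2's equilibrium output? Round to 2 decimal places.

50.27

Each type of Firm 2 best-responds to q₁; Firm 1 best-responds to the expected q₂ over Firm 2's types.
Firm 2 with cost c maximizes (85 − (1/2)(q₁+q₂) − c)·q₂, giving q₂(c) = (85 − c − (1/2)q₁).
E[c₂] = 0.4·12 + 0.6·14 = 13.2
Firm 1's FOC against E[q₂] yields q₁ = (85 − 2·18 + E[c₂])/(3/2) = (85 − 36 + 13.2)/(3/2) = 41.4667.
q₂(high-cost) = (85 − 14 − (1/2)·41.4667) = 50.2667.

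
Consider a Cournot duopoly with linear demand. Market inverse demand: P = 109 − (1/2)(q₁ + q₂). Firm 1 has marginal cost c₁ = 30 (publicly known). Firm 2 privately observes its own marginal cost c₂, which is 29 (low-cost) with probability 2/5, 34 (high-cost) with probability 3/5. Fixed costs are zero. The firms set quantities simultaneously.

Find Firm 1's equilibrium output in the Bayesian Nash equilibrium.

Firm 2 with cost c maximizes (109 − (1/2)(q₁+q₂) − c)·q₂, giving q₂(c) = (109 − c − (1/2)q₁).
E[c₂] = 2/5·29 + 3/5·34 = 32
Firm 1's FOC against E[q₂] yields q₁ = (109 − 2·30 + E[c₂])/(3/2) = (109 − 60 + 32)/(3/2) = 54.

54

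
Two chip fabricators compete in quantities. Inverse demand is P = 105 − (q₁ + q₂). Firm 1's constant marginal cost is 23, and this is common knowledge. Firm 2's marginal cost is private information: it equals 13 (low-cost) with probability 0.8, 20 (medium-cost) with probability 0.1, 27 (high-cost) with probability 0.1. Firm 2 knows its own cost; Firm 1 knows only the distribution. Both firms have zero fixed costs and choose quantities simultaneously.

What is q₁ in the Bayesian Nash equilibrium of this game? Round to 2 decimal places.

Firm 2 with cost c maximizes (105 − (q₁+q₂) − c)·q₂, giving q₂(c) = (105 − c − q₁)/2.
E[c₂] = 0.8·13 + 0.1·20 + 0.1·27 = 15.1
Firm 1's FOC against E[q₂] yields q₁ = (105 − 2·23 + E[c₂])/3 = (105 − 46 + 15.1)/3 = 24.7.

24.70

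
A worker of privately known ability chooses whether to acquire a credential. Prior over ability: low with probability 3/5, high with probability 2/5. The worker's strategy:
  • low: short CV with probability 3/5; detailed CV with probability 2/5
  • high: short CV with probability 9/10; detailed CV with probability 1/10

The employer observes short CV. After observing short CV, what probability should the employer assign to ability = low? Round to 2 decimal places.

0.50

P(short CV) = (3/5)·(3/5) + (2/5)·(9/10) = 18/25
P(low | short CV) = ((3/5)·(3/5)) / (18/25) = (9/25) / (18/25) = 1/2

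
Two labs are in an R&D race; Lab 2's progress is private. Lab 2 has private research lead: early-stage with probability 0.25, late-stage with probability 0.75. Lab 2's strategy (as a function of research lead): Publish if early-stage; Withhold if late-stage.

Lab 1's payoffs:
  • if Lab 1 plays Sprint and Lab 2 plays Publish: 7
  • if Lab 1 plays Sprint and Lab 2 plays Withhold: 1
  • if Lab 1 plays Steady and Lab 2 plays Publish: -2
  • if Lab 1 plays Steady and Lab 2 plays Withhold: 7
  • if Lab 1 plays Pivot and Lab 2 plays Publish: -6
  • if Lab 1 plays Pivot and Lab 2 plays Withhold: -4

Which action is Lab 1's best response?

E[Sprint] = 0.25·(7) + 0.75·(1) = 2.5
E[Steady] = 0.25·(-2) + 0.75·(7) = 4.75
E[Pivot] = 0.25·(-6) + 0.75·(-4) = -4.5
Best response: Steady (4.75 is the largest).

Steady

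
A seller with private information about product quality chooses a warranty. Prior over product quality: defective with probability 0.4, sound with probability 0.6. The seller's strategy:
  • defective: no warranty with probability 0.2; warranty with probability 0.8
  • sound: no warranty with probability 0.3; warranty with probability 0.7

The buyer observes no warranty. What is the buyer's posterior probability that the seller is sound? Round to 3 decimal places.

0.692

P(no warranty) = 0.4·0.2 + 0.6·0.3 = 0.26
P(sound | no warranty) = (0.6·0.3) / 0.26 = 0.18 / 0.26 = 0.692308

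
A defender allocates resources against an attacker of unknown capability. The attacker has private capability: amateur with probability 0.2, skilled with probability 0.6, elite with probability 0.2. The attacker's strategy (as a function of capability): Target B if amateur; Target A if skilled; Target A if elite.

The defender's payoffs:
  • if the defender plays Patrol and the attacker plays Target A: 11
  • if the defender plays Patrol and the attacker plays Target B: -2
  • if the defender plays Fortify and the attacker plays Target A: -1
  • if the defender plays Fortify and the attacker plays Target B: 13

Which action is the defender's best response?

Compute the defender's expected payoff for each action, taking the expectation over the attacker's type.
E[Patrol] = 0.2·(-2) + 0.6·(11) + 0.2·(11) = 8.4
E[Fortify] = 0.2·(13) + 0.6·(-1) + 0.2·(-1) = 1.8
Best response: Patrol (8.4 is the largest).

Patrol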